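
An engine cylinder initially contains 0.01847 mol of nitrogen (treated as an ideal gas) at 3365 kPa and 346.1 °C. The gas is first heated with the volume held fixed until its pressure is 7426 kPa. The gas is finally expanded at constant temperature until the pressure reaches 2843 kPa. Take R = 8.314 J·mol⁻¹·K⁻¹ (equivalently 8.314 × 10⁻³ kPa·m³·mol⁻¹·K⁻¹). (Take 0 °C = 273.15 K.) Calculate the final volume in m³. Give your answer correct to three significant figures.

V₃ ≈ 7.38e-05 m³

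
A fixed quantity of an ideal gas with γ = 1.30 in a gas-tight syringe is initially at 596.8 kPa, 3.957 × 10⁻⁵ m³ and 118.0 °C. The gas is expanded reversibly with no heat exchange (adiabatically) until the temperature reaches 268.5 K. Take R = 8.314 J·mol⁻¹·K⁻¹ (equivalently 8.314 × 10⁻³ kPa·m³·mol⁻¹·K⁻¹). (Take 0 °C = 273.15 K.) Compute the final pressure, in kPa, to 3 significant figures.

P₂ ≈ 117 kPa

Convert: T₁ = 391.1 K.
Reversible adiabatic, γ = 1.30: P₂ = P₁·(T₂/T₁)^(γ/(γ−1)) = 116.9 kPa; V₂ = V₁·(T₁/T₂)^(1/(γ−1)) = 0.0001387 m³.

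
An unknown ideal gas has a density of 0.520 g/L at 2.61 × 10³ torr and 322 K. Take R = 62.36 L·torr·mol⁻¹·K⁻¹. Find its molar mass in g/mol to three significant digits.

ρ = PM/(RT) ⇒ M = ρRT/P = (0.520 × 62.36 × 322.0) / 2.61e+03

M ≈ 4.00 g/mol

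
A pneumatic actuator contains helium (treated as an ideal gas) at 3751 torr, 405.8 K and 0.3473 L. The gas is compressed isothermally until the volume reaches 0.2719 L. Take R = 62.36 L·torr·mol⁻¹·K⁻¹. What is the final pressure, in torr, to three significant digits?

P₂ ≈ 4.79e+03 torr

Isothermal, so P V is constant: T₂ = T₁; P₂ = P₁·(V₁/V₂) = 4791 torr.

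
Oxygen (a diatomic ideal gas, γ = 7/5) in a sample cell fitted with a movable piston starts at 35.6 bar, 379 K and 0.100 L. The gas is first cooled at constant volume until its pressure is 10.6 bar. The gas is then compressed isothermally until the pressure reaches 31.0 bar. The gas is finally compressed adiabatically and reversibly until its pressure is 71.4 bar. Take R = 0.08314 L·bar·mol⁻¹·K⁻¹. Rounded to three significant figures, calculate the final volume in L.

V₄ ≈ 0.0188 L

V constant ⇒ P ∝ T: V₂ = V₁; T₂ = T₁·(P₂/P₁) = 112.8 K.
Isothermal, so P V is constant: T₃ = T₂; V₃ = V₂·(P₂/P₃) = 0.03419 L.
Reversible adiabatic, γ = 7/5: T₄ = T₃·(P₄/P₃)^((γ−1)/γ) = 143.2 K; V₄ = V₃·(P₃/P₄)^(1/γ) = 0.01884 L.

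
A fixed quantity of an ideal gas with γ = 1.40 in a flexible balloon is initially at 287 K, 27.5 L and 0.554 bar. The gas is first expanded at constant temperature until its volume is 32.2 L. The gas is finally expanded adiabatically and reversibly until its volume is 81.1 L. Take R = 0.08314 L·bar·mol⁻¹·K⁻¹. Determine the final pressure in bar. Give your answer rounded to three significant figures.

P₃ ≈ 0.130 bar

Isothermal, so P V is constant: T₂ = T₁; P₂ = P₁·(V₁/V₂) = 0.4731 bar.
Reversible adiabatic, γ = 1.40: T₃ = T₂·(V₂/V₃)^(γ−1) = 198.3 K; P₃ = P₂·(V₂/V₃)^γ = 0.1298 bar.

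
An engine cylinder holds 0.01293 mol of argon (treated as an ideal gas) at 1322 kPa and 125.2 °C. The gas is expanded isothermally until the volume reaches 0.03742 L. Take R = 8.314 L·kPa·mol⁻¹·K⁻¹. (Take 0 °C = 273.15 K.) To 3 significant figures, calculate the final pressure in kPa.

Convert: T₁ = 398.3 K.
From PV = nRT: V₁ = nRT₁/P₁ = 0.03239 L.
Isothermal, so P V is constant: T₂ = T₁; P₂ = P₁·(V₁/V₂) = 1144 kPa.

P₂ ≈ 1.14e+03 kPa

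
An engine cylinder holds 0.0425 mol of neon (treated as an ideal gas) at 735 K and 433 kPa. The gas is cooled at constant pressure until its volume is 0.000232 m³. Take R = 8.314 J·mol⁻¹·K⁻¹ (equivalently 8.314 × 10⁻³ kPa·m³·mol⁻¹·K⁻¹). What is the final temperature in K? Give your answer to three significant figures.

From PV = nRT: V₁ = nRT₁/P₁ = 0.0005998 m³.
P constant ⇒ V ∝ T: P₂ = P₁; T₂ = T₁·(V₂/V₁) = 284.3 K.

T₂ ≈ 284 K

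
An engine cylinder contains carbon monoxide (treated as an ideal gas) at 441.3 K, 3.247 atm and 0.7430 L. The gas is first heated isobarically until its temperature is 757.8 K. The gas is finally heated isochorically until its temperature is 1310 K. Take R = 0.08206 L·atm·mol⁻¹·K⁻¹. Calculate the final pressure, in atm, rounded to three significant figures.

P₃ ≈ 5.61 atm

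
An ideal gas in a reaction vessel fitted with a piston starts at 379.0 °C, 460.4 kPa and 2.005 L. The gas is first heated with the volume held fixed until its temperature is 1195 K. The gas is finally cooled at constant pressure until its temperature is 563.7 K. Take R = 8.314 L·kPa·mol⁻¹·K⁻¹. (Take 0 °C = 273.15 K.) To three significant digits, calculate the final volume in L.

V₃ ≈ 0.946 L

Convert: T₁ = 652.1 K.
Isochoric, so P/T is constant: V₂ = V₁; P₂ = P₁·(T₂/T₁) = 843.6 kPa.
P constant ⇒ V ∝ T: P₃ = P₂; V₃ = V₂·(T₃/T₂) = 0.9458 L.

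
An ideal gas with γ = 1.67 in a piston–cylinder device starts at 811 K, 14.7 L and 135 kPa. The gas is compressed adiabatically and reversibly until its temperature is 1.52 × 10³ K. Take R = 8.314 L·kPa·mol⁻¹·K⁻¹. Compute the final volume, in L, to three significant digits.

V₂ ≈ 5.76 L

Adiabatic (γ = 1.67), T V^(γ−1) and P V^γ constant: P₂ = P₁·(T₂/T₁)^(γ/(γ−1)) = 646.2 kPa; V₂ = V₁·(T₁/T₂)^(1/(γ−1)) = 5.756 L.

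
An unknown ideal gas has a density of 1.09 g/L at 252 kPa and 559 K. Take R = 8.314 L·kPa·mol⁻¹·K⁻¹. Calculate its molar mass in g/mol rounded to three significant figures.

M ≈ 20.1 g/mol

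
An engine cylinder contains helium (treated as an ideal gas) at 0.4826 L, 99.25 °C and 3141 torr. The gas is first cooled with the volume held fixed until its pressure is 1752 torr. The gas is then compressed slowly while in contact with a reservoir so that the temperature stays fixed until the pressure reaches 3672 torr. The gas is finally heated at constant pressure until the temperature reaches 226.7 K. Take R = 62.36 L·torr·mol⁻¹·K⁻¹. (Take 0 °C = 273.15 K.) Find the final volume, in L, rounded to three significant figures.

Convert: T₁ = 372.4 K.
V constant ⇒ P ∝ T: V₂ = V₁; T₂ = T₁·(P₂/P₁) = 207.7 K.
T constant ⇒ Boyle's law P V = const: T₃ = T₂; V₃ = V₂·(P₂/P₃) = 0.2303 L.
P constant ⇒ V ∝ T: P₄ = P₃; V₄ = V₃·(T₄/T₃) = 0.2513 L.

V₄ ≈ 0.251 L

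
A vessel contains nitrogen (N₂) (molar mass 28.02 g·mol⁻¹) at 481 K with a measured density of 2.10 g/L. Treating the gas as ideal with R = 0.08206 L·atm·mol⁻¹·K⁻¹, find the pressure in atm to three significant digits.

P ≈ 2.96 atm

ρ = PM/(RT) ⇒ P = ρRT/M = (2.10 × 0.08206 × 481.0) / 28.02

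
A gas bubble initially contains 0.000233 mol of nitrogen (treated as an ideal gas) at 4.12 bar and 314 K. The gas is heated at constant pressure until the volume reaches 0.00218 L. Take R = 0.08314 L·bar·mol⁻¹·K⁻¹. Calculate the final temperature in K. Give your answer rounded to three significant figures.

From PV = nRT: V₁ = nRT₁/P₁ = 0.001476 L.
P constant ⇒ V ∝ T: P₂ = P₁; T₂ = T₁·(V₂/V₁) = 463.6 K.

T₂ ≈ 464 K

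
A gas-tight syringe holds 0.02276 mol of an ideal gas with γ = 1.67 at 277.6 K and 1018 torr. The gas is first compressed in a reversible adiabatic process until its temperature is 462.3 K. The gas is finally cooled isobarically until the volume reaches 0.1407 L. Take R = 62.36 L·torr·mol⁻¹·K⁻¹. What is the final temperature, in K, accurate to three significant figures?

T₃ ≈ 360 K

From PV = nRT: V₁ = nRT₁/P₁ = 0.3870 L.
Reversible adiabatic, γ = 1.67: P₂ = P₁·(T₂/T₁)^(γ/(γ−1)) = 3630 torr; V₂ = V₁·(T₁/T₂)^(1/(γ−1)) = 0.1808 L.
Isobaric, so V/T is constant: P₃ = P₂; T₃ = T₂·(V₃/V₂) = 359.8 K.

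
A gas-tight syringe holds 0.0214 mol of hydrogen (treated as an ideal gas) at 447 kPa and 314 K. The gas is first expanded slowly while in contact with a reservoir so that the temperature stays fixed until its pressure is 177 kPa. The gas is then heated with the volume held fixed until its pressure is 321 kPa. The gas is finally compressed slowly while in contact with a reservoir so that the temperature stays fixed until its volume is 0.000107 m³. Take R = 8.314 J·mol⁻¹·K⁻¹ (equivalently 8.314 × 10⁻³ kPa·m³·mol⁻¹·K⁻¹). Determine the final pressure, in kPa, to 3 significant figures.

From PV = nRT: V₁ = nRT₁/P₁ = 0.0001250 m³.
T constant ⇒ Boyle's law P V = const: T₂ = T₁; V₂ = V₁·(P₁/P₂) = 0.0003156 m³.
V constant ⇒ P ∝ T: V₃ = V₂; T₃ = T₂·(P₃/P₂) = 569.5 K.
Isothermal, so P V is constant: T₄ = T₃; P₄ = P₃·(V₃/V₄) = 946.9 kPa.

P₄ ≈ 947 kPa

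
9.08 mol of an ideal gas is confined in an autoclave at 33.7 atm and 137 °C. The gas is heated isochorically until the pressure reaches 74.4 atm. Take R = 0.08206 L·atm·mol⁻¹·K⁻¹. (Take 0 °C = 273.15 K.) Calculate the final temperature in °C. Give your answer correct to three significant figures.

Convert: T₁ = 410.1 K.
From PV = nRT: V₁ = nRT₁/P₁ = 9.068 L.
V constant ⇒ P ∝ T: V₂ = V₁; T₂ = T₁·(P₂/P₁) = 905.5 K.

T₂ ≈ 632 °C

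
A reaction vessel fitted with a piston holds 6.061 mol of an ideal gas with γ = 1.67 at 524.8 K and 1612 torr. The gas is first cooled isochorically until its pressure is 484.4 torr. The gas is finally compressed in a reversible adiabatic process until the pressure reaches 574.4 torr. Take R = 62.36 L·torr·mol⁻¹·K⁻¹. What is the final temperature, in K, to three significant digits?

T₃ ≈ 169 K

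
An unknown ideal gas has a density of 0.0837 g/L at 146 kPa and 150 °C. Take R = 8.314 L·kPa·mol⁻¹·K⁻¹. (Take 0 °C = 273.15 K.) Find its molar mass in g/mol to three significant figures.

M ≈ 2.02 g/mol

ρ = PM/(RT) ⇒ M = ρRT/P = (0.0837 × 8.314 × 423.1) / 146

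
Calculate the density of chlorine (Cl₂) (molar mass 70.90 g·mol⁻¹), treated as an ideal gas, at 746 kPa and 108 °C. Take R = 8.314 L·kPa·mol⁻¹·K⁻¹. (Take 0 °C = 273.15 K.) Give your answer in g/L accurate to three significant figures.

ρ = PM/(RT) = (746 × 70.90) / (8.314 × 381.1)

ρ ≈ 16.7 g/L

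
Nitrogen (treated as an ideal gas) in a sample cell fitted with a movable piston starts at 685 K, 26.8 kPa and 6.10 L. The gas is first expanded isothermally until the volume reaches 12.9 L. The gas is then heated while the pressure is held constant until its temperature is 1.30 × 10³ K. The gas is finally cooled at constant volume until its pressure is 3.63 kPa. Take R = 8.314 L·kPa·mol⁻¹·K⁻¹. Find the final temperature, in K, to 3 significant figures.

T constant ⇒ Boyle's law P V = const: T₂ = T₁; P₂ = P₁·(V₁/V₂) = 12.67 kPa.
P constant ⇒ V ∝ T: P₃ = P₂; V₃ = V₂·(T₃/T₂) = 24.48 L.
Isochoric, so P/T is constant: V₄ = V₃; T₄ = T₃·(P₄/P₃) = 372.4 K.

T₄ ≈ 372 K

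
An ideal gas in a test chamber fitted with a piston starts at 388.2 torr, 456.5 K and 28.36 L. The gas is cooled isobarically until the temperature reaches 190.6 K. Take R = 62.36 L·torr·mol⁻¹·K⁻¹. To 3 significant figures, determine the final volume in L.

V₂ ≈ 11.8 L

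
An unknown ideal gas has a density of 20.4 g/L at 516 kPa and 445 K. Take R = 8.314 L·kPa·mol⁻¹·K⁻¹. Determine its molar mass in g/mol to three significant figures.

ρ = PM/(RT) ⇒ M = ρRT/P = (20.4 × 8.314 × 445.0) / 516

M ≈ 146 g/mol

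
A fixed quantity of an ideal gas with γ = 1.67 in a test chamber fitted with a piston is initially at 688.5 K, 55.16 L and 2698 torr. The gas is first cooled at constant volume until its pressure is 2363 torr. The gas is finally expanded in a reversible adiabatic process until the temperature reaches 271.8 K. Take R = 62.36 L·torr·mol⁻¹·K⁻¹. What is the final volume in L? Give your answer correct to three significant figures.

V constant ⇒ P ∝ T: V₂ = V₁; T₂ = T₁·(P₂/P₁) = 603.0 K.
Reversible adiabatic, γ = 1.67: P₃ = P₂·(T₃/T₂)^(γ/(γ−1)) = 324.2 torr; V₃ = V₂·(T₂/T₃)^(1/(γ−1)) = 181.2 L.

V₃ ≈ 181 L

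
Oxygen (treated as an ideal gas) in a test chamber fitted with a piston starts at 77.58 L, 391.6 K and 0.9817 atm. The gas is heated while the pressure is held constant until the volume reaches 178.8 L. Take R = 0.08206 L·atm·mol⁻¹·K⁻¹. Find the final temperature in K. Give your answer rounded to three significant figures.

P constant ⇒ V ∝ T: P₂ = P₁; T₂ = T₁·(V₂/V₁) = 902.5 K.

T₂ ≈ 903 K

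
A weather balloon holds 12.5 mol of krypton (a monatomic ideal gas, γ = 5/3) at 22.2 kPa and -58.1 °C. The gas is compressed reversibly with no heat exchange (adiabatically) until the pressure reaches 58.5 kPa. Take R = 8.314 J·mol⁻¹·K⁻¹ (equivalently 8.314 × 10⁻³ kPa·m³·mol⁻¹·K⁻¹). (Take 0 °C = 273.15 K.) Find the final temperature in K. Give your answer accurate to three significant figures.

T₂ ≈ 317 K

Convert: T₁ = 215.0 K.
From PV = nRT: V₁ = nRT₁/P₁ = 1.007 m³.
Adiabatic (γ = 5/3), T V^(γ−1) and P V^γ constant: T₂ = T₁·(P₂/P₁)^((γ−1)/γ) = 316.9 K; V₂ = V₁·(P₁/P₂)^(1/γ) = 0.5629 m³.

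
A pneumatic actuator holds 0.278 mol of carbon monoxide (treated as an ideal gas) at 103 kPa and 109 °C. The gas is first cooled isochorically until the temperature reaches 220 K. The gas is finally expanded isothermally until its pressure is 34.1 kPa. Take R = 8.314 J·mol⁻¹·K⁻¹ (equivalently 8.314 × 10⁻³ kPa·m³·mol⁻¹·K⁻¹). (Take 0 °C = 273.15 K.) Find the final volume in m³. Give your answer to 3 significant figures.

V₃ ≈ 0.0149 m³

Convert: T₁ = 382.1 K.
From PV = nRT: V₁ = nRT₁/P₁ = 0.008575 m³.
Isochoric, so P/T is constant: V₂ = V₁; P₂ = P₁·(T₂/T₁) = 59.30 kPa.
T constant ⇒ Boyle's law P V = const: T₃ = T₂; V₃ = V₂·(P₂/P₃) = 0.01491 m³.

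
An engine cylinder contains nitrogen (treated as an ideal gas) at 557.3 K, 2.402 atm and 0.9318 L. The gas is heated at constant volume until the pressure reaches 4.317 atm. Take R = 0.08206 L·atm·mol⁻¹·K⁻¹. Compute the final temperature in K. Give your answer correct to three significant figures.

T₂ ≈ 1.00e+03 K

Isochoric, so P/T is constant: V₂ = V₁; T₂ = T₁·(P₂/P₁) = 1002 K.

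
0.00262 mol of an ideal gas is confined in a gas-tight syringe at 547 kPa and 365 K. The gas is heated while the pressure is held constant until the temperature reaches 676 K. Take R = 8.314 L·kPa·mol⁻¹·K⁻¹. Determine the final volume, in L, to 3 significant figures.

V₂ ≈ 0.0269 L

From PV = nRT: V₁ = nRT₁/P₁ = 0.01454 L.
P constant ⇒ V ∝ T: P₂ = P₁; V₂ = V₁·(T₂/T₁) = 0.02692 L.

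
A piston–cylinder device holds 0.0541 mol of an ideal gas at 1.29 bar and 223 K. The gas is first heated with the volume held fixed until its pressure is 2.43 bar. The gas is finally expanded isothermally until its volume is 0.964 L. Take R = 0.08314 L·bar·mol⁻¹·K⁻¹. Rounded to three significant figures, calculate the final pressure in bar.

P₃ ≈ 1.96 bar

From PV = nRT: V₁ = nRT₁/P₁ = 0.7775 L.
Isochoric, so P/T is constant: V₂ = V₁; T₂ = T₁·(P₂/P₁) = 420.1 K.
Isothermal, so P V is constant: T₃ = T₂; P₃ = P₂·(V₂/V₃) = 1.960 bar.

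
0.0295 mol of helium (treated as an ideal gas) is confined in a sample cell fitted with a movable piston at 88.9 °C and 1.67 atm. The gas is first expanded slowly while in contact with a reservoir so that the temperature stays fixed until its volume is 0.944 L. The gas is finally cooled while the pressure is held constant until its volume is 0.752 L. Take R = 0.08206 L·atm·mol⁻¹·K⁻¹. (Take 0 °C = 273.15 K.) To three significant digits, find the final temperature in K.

T₃ ≈ 288 K

Convert: T₁ = 362.0 K.
From PV = nRT: V₁ = nRT₁/P₁ = 0.5248 L.
T constant ⇒ Boyle's law P V = const: T₂ = T₁; P₂ = P₁·(V₁/V₂) = 0.9284 atm.
Isobaric, so V/T is constant: P₃ = P₂; T₃ = T₂·(V₃/V₂) = 288.4 K.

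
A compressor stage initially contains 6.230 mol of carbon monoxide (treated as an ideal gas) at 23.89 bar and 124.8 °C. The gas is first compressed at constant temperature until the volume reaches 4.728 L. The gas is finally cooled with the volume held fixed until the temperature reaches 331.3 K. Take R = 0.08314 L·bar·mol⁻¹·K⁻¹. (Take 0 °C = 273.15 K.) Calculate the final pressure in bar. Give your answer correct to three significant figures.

P₃ ≈ 36.3 bar

Convert: T₁ = 397.9 K.
From PV = nRT: V₁ = nRT₁/P₁ = 8.628 L.
T constant ⇒ Boyle's law P V = const: T₂ = T₁; P₂ = P₁·(V₁/V₂) = 43.60 bar.
V constant ⇒ P ∝ T: V₃ = V₂; P₃ = P₂·(T₃/T₂) = 36.29 bar.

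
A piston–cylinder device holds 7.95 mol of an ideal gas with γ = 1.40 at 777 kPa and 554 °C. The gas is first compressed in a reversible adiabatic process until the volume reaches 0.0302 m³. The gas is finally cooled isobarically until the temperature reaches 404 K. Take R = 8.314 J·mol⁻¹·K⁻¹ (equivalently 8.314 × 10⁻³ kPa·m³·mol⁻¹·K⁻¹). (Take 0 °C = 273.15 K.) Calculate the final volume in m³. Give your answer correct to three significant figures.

V₃ ≈ 0.0105 m³

Convert: T₁ = 827.1 K.
From PV = nRT: V₁ = nRT₁/P₁ = 0.07036 m³.
Adiabatic (γ = 1.40), T V^(γ−1) and P V^γ constant: T₂ = T₁·(V₁/V₂)^(γ−1) = 1160 K; P₂ = P₁·(V₁/V₂)^γ = 2539 kPa.
P constant ⇒ V ∝ T: P₃ = P₂; V₃ = V₂·(T₃/T₂) = 0.01052 m³.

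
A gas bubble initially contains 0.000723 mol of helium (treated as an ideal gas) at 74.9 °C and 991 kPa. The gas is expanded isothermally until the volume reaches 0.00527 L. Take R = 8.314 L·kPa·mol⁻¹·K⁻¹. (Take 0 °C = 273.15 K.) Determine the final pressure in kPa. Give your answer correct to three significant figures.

Convert: T₁ = 348.0 K.
From PV = nRT: V₁ = nRT₁/P₁ = 0.002111 L.
T constant ⇒ Boyle's law P V = const: T₂ = T₁; P₂ = P₁·(V₁/V₂) = 397.0 kPa.

P₂ ≈ 397 kPa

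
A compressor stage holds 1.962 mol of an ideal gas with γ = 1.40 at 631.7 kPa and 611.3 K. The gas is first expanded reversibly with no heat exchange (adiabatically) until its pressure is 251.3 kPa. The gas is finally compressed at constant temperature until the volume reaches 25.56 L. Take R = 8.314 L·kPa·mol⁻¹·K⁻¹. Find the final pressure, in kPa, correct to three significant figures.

From PV = nRT: V₁ = nRT₁/P₁ = 15.79 L.
Reversible adiabatic, γ = 1.40: T₂ = T₁·(P₂/P₁)^((γ−1)/γ) = 469.8 K; V₂ = V₁·(P₁/P₂)^(1/γ) = 30.49 L.
Isothermal, so P V is constant: T₃ = T₂; P₃ = P₂·(V₂/V₃) = 299.8 kPa.

P₃ ≈ 300 kPa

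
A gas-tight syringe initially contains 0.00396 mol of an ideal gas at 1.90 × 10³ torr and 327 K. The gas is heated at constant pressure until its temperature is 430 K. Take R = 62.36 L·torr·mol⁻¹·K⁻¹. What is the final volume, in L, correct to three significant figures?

V₂ ≈ 0.0559 L

From PV = nRT: V₁ = nRT₁/P₁ = 0.04250 L.
P constant ⇒ V ∝ T: P₂ = P₁; V₂ = V₁·(T₂/T₁) = 0.05589 L.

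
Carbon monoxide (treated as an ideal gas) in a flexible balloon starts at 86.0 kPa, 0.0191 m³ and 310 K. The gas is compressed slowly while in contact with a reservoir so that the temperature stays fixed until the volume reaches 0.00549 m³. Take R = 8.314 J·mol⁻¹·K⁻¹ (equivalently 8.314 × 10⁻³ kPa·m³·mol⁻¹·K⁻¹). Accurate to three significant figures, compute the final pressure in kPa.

T constant ⇒ Boyle's law P V = const: T₂ = T₁; P₂ = P₁·(V₁/V₂) = 299.2 kPa.

P₂ ≈ 299 kPa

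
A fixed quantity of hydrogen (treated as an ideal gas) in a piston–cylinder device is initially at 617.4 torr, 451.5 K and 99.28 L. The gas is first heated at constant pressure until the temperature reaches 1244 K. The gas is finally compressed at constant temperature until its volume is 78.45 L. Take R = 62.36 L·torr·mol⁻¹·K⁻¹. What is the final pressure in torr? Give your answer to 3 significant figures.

P₃ ≈ 2.15e+03 torr

Isobaric, so V/T is constant: P₂ = P₁; V₂ = V₁·(T₂/T₁) = 273.5 L.
T constant ⇒ Boyle's law P V = const: T₃ = T₂; P₃ = P₂·(V₂/V₃) = 2153 torr.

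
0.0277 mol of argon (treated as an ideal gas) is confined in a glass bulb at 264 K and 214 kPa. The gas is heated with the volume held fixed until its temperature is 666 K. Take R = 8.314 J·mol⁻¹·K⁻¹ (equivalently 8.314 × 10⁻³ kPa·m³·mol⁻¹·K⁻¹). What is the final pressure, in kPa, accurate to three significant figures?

P₂ ≈ 540 kPa

From PV = nRT: V₁ = nRT₁/P₁ = 0.0002841 m³.
V constant ⇒ P ∝ T: V₂ = V₁; P₂ = P₁·(T₂/T₁) = 539.9 kPa.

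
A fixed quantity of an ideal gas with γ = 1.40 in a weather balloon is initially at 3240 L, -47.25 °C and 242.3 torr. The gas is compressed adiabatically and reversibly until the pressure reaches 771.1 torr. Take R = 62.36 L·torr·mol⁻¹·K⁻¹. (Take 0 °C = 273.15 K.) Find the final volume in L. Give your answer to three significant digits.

Convert: T₁ = 225.9 K.
Adiabatic (γ = 1.40), T V^(γ−1) and P V^γ constant: T₂ = T₁·(P₂/P₁)^((γ−1)/γ) = 314.5 K; V₂ = V₁·(P₁/P₂)^(1/γ) = 1417 L.

V₂ ≈ 1.42e+03 L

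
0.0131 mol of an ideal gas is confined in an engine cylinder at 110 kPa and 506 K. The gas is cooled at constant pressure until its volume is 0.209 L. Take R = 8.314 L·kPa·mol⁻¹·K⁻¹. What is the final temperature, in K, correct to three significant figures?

From PV = nRT: V₁ = nRT₁/P₁ = 0.5010 L.
P constant ⇒ V ∝ T: P₂ = P₁; T₂ = T₁·(V₂/V₁) = 211.1 K.

T₂ ≈ 211 K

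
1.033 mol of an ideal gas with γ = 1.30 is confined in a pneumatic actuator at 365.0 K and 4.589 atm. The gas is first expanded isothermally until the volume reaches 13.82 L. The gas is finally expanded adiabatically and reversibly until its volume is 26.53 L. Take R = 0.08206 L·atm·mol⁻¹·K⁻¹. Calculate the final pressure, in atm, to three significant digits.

From PV = nRT: V₁ = nRT₁/P₁ = 6.742 L.
T constant ⇒ Boyle's law P V = const: T₂ = T₁; P₂ = P₁·(V₁/V₂) = 2.239 atm.
Reversible adiabatic, γ = 1.30: T₃ = T₂·(V₂/V₃)^(γ−1) = 300.1 K; P₃ = P₂·(V₂/V₃)^γ = 0.9590 atm.

P₃ ≈ 0.959 atm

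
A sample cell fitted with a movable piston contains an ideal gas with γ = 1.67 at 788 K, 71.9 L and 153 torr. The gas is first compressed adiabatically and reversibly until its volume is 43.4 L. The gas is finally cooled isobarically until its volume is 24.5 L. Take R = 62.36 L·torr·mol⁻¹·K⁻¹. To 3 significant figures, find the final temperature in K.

T₃ ≈ 624 K

Adiabatic (γ = 1.67), T V^(γ−1) and P V^γ constant: T₂ = T₁·(V₁/V₂)^(γ−1) = 1105 K; P₂ = P₁·(V₁/V₂)^γ = 355.5 torr.
P constant ⇒ V ∝ T: P₃ = P₂; T₃ = T₂·(V₃/V₂) = 623.9 K.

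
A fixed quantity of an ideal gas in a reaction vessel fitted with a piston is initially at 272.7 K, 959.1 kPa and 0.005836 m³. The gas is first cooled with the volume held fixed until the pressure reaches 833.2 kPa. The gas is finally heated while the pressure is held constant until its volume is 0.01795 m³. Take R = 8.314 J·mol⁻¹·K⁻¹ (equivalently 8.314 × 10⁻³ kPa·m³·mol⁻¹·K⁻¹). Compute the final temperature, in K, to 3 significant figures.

Isochoric, so P/T is constant: V₂ = V₁; T₂ = T₁·(P₂/P₁) = 236.9 K.
Isobaric, so V/T is constant: P₃ = P₂; T₃ = T₂·(V₃/V₂) = 728.7 K.

T₃ ≈ 729 K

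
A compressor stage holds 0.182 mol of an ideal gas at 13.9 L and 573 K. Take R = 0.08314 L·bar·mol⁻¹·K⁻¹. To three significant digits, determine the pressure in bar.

P ≈ 0.624 bar

PV = nRT ⇒ P = nRT/V = (0.182 × 0.08314 × 573) / 13.9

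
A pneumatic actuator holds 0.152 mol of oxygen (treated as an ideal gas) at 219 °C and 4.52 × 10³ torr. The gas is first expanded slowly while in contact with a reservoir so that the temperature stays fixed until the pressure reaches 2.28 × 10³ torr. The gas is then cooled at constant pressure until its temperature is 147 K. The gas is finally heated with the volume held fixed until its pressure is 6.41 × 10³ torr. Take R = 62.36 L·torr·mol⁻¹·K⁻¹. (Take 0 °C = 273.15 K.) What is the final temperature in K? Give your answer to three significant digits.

Convert: T₁ = 492.1 K.
From PV = nRT: V₁ = nRT₁/P₁ = 1.032 L.
Isothermal, so P V is constant: T₂ = T₁; V₂ = V₁·(P₁/P₂) = 2.046 L.
P constant ⇒ V ∝ T: P₃ = P₂; V₃ = V₂·(T₃/T₂) = 0.6111 L.
Isochoric, so P/T is constant: V₄ = V₃; T₄ = T₃·(P₄/P₃) = 413.3 K.

T₄ ≈ 413 K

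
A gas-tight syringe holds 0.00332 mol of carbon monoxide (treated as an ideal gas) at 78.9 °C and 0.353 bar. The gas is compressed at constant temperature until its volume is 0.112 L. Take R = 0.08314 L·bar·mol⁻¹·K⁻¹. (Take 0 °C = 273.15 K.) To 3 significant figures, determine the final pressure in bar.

P₂ ≈ 0.868 bar

Convert: T₁ = 352.0 K.
From PV = nRT: V₁ = nRT₁/P₁ = 0.2753 L.
Isothermal, so P V is constant: T₂ = T₁; P₂ = P₁·(V₁/V₂) = 0.8676 bar.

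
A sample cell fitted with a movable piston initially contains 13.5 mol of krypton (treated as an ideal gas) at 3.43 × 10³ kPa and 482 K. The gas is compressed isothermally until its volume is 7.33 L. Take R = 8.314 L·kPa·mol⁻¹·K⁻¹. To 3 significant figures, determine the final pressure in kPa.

From PV = nRT: V₁ = nRT₁/P₁ = 15.77 L.
T constant ⇒ Boyle's law P V = const: T₂ = T₁; P₂ = P₁·(V₁/V₂) = 7381 kPa.

P₂ ≈ 7.38e+03 kPa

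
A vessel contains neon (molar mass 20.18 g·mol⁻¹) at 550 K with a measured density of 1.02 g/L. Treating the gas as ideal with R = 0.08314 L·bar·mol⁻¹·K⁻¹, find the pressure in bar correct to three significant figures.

P ≈ 2.31 bar

ρ = PM/(RT) ⇒ P = ρRT/M = (1.02 × 0.08314 × 550.0) / 20.18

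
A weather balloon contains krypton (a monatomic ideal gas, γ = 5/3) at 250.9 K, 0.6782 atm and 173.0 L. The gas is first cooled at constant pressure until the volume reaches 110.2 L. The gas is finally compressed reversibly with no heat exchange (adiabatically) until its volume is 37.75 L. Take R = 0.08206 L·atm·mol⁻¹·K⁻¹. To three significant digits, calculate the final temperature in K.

T₃ ≈ 326 K

P constant ⇒ V ∝ T: P₂ = P₁; T₂ = T₁·(V₂/V₁) = 159.8 K.
Adiabatic (γ = 5/3), T V^(γ−1) and P V^γ constant: T₃ = T₂·(V₂/V₃)^(γ−1) = 326.4 K; P₃ = P₂·(V₂/V₃)^γ = 4.044 atm.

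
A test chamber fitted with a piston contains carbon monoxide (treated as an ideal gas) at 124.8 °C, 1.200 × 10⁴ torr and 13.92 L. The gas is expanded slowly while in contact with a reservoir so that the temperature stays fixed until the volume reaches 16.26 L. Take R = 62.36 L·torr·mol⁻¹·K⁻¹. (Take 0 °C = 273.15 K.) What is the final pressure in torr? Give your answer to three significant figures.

Convert: T₁ = 397.9 K.
Isothermal, so P V is constant: T₂ = T₁; P₂ = P₁·(V₁/V₂) = 1.027e+04 torr.

P₂ ≈ 1.03e+04 torr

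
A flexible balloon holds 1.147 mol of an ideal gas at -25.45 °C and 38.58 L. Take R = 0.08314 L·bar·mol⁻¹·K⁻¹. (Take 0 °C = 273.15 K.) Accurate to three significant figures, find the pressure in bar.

Convert: T = 247.70 K.
PV = nRT ⇒ P = nRT/V = (1.147 × 0.08314 × 247.70) / 38.58

P ≈ 0.612 bar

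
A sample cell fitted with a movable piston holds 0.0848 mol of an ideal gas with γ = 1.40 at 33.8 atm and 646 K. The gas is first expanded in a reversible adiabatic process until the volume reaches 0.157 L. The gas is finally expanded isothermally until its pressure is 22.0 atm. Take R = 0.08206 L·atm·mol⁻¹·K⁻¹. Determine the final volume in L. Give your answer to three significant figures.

V₃ ≈ 0.191 L

From PV = nRT: V₁ = nRT₁/P₁ = 0.1330 L.
Adiabatic (γ = 1.40), T V^(γ−1) and P V^γ constant: T₂ = T₁·(V₁/V₂)^(γ−1) = 604.5 K; P₂ = P₁·(V₁/V₂)^γ = 26.79 atm.
Isothermal, so P V is constant: T₃ = T₂; V₃ = V₂·(P₂/P₃) = 0.1912 L.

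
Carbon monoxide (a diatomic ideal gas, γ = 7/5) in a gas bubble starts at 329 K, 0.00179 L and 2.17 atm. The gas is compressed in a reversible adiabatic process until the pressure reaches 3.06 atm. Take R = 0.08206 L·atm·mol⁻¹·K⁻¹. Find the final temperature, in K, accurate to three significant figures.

Adiabatic (γ = 7/5), T V^(γ−1) and P V^γ constant: T₂ = T₁·(P₂/P₁)^((γ−1)/γ) = 362.9 K; V₂ = V₁·(P₁/P₂)^(1/γ) = 0.001400 L.

T₂ ≈ 363 K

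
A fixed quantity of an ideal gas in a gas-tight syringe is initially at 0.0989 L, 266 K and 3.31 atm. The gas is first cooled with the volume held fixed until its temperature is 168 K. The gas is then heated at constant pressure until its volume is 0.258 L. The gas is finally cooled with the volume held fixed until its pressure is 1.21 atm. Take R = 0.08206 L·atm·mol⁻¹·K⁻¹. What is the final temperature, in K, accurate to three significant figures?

T₄ ≈ 254 K

Isochoric, so P/T is constant: V₂ = V₁; P₂ = P₁·(T₂/T₁) = 2.091 atm.
P constant ⇒ V ∝ T: P₃ = P₂; T₃ = T₂·(V₃/V₂) = 438.3 K.
Isochoric, so P/T is constant: V₄ = V₃; T₄ = T₃·(P₄/P₃) = 253.7 K.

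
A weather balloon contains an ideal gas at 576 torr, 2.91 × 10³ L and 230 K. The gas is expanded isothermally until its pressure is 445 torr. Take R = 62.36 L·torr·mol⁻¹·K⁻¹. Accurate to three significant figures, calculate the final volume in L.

Isothermal, so P V is constant: T₂ = T₁; V₂ = V₁·(P₁/P₂) = 3767 L.

V₂ ≈ 3.77e+03 L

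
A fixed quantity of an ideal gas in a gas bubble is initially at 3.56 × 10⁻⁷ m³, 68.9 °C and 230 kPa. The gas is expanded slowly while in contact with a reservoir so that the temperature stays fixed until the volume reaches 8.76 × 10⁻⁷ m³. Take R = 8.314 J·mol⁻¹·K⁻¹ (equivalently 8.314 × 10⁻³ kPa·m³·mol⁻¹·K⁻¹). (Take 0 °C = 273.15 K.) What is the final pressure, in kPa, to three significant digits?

P₂ ≈ 93.5 kPa

Convert: T₁ = 342.0 K.
T constant ⇒ Boyle's law P V = const: T₂ = T₁; P₂ = P₁·(V₁/V₂) = 93.47 kPa.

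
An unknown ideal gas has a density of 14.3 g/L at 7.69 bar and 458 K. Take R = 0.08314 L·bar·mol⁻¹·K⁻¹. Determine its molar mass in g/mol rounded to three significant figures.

M ≈ 70.8 g/mol

ρ = PM/(RT) ⇒ M = ρRT/P = (14.3 × 0.08314 × 458.0) / 7.69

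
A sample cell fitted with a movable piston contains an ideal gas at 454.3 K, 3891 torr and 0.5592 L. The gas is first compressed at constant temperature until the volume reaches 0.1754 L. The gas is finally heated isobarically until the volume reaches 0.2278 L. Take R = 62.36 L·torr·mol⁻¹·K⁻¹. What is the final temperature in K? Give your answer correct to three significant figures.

T constant ⇒ Boyle's law P V = const: T₂ = T₁; P₂ = P₁·(V₁/V₂) = 1.241e+04 torr.
P constant ⇒ V ∝ T: P₃ = P₂; T₃ = T₂·(V₃/V₂) = 590.0 K.

T₃ ≈ 590 K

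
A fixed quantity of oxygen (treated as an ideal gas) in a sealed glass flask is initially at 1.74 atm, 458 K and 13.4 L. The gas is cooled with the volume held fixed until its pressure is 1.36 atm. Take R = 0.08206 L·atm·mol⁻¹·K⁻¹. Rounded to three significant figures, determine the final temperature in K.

V constant ⇒ P ∝ T: V₂ = V₁; T₂ = T₁·(P₂/P₁) = 358.0 K.

T₂ ≈ 358 K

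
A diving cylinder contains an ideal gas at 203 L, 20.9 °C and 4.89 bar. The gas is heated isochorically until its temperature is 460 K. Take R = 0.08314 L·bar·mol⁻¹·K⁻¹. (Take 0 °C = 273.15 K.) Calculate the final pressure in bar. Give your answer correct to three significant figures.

P₂ ≈ 7.65 bar

Convert: T₁ = 294.0 K.
Isochoric, so P/T is constant: V₂ = V₁; P₂ = P₁·(T₂/T₁) = 7.650 bar.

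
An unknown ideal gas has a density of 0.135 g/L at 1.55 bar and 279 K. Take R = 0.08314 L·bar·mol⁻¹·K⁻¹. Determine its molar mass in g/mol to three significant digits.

ρ = PM/(RT) ⇒ M = ρRT/P = (0.135 × 0.08314 × 279.0) / 1.55

M ≈ 2.02 g/mol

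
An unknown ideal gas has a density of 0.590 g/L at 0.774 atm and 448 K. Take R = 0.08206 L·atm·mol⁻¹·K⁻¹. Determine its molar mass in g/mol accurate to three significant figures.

ρ = PM/(RT) ⇒ M = ρRT/P = (0.590 × 0.08206 × 448.0) / 0.774

M ≈ 28.0 g/mol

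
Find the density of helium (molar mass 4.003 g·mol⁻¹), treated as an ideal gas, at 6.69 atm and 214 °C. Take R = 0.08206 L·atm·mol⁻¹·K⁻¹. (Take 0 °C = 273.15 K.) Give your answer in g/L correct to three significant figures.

ρ ≈ 0.670 g/L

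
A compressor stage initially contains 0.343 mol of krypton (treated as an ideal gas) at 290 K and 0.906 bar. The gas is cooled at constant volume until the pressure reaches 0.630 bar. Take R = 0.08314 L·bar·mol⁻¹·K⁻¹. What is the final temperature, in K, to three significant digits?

From PV = nRT: V₁ = nRT₁/P₁ = 9.128 L.
V constant ⇒ P ∝ T: V₂ = V₁; T₂ = T₁·(P₂/P₁) = 201.7 K.

T₂ ≈ 202 K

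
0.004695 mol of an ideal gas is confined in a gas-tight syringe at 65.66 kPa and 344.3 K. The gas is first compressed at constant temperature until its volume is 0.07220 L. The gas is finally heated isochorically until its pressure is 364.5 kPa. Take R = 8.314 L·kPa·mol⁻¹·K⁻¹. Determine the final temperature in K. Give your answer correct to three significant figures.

From PV = nRT: V₁ = nRT₁/P₁ = 0.2047 L.
Isothermal, so P V is constant: T₂ = T₁; P₂ = P₁·(V₁/V₂) = 186.1 kPa.
Isochoric, so P/T is constant: V₃ = V₂; T₃ = T₂·(P₃/P₂) = 674.2 K.

T₃ ≈ 674 K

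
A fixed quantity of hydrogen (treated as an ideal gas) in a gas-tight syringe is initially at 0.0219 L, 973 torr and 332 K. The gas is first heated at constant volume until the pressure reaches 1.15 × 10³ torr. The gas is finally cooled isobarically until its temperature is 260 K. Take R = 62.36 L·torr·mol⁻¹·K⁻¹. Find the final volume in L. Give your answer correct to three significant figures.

V₃ ≈ 0.0145 L

V constant ⇒ P ∝ T: V₂ = V₁; T₂ = T₁·(P₂/P₁) = 392.4 K.
Isobaric, so V/T is constant: P₃ = P₂; V₃ = V₂·(T₃/T₂) = 0.01451 L.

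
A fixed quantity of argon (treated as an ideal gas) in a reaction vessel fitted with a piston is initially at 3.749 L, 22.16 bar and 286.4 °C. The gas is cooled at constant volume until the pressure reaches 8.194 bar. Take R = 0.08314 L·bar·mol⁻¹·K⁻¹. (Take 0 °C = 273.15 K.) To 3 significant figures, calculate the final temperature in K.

Convert: T₁ = 559.5 K.
V constant ⇒ P ∝ T: V₂ = V₁; T₂ = T₁·(P₂/P₁) = 206.9 K.

T₂ ≈ 207 K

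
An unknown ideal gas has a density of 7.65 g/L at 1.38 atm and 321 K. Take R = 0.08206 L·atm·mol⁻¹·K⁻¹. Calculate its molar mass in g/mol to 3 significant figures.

M ≈ 146 g/mol

ρ = PM/(RT) ⇒ M = ρRT/P = (7.65 × 0.08206 × 321.0) / 1.38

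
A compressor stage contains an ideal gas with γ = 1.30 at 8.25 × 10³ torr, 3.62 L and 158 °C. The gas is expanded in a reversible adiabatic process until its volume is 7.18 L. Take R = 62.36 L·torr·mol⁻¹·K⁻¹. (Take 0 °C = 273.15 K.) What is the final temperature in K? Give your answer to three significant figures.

T₂ ≈ 351 K

Convert: T₁ = 431.1 K.
Adiabatic (γ = 1.30), T V^(γ−1) and P V^γ constant: T₂ = T₁·(V₁/V₂)^(γ−1) = 351.1 K; P₂ = P₁·(V₁/V₂)^γ = 3387 torr.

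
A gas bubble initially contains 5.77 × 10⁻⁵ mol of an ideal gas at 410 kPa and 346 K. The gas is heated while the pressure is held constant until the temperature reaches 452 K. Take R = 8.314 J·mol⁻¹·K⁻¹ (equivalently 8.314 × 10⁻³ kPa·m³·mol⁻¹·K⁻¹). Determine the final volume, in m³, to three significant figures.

V₂ ≈ 5.29e-07 m³

From PV = nRT: V₁ = nRT₁/P₁ = 4.048e-07 m³.
Isobaric, so V/T is constant: P₂ = P₁; V₂ = V₁·(T₂/T₁) = 5.289e-07 m³.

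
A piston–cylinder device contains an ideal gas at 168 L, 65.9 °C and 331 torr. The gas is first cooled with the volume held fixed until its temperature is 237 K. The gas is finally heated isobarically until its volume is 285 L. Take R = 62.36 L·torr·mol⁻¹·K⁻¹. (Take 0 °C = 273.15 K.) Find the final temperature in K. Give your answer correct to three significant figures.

T₃ ≈ 402 K

Convert: T₁ = 339.0 K.
V constant ⇒ P ∝ T: V₂ = V₁; P₂ = P₁·(T₂/T₁) = 231.4 torr.
Isobaric, so V/T is constant: P₃ = P₂; T₃ = T₂·(V₃/V₂) = 402.1 K.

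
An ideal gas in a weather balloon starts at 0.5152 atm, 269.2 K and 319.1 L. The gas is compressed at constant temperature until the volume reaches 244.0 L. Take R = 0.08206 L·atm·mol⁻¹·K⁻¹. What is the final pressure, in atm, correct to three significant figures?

P₂ ≈ 0.674 atm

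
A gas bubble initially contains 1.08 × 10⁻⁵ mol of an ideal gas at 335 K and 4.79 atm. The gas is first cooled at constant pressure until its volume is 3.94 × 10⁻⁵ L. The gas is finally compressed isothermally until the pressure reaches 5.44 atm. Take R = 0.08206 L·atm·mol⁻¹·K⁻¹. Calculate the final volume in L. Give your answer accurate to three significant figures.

V₃ ≈ 3.47e-05 L

From PV = nRT: V₁ = nRT₁/P₁ = 6.198e-05 L.
Isobaric, so V/T is constant: P₂ = P₁; T₂ = T₁·(V₂/V₁) = 212.9 K.
T constant ⇒ Boyle's law P V = const: T₃ = T₂; V₃ = V₂·(P₂/P₃) = 3.469e-05 L.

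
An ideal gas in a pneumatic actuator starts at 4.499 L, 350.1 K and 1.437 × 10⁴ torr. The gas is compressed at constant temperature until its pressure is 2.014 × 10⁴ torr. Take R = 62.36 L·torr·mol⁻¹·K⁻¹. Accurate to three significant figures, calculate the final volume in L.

Isothermal, so P V is constant: T₂ = T₁; V₂ = V₁·(P₁/P₂) = 3.210 L.

V₂ ≈ 3.21 L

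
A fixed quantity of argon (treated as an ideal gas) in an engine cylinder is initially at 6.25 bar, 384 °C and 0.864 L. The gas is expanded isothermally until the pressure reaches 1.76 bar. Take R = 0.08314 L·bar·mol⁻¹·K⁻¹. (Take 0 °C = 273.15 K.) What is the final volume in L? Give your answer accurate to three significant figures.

V₂ ≈ 3.07 L

Convert: T₁ = 657.1 K.
T constant ⇒ Boyle's law P V = const: T₂ = T₁; V₂ = V₁·(P₁/P₂) = 3.068 L.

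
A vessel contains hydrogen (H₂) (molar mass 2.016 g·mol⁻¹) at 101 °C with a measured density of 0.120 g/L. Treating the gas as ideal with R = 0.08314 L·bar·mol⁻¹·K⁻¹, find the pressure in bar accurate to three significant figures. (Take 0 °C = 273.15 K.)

P ≈ 1.85 bar

ρ = PM/(RT) ⇒ P = ρRT/M = (0.120 × 0.08314 × 374.1) / 2.016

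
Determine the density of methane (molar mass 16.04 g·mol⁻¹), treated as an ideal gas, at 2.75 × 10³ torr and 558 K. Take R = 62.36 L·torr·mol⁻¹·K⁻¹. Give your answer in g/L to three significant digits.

ρ = PM/(RT) = (2.75e+03 × 16.04) / (62.36 × 558.0)

ρ ≈ 1.27 g/L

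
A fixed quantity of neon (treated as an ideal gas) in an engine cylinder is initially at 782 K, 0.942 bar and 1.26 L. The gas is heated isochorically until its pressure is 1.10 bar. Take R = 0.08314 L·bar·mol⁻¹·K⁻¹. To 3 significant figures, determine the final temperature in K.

V constant ⇒ P ∝ T: V₂ = V₁; T₂ = T₁·(P₂/P₁) = 913.2 K.

T₂ ≈ 913 K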